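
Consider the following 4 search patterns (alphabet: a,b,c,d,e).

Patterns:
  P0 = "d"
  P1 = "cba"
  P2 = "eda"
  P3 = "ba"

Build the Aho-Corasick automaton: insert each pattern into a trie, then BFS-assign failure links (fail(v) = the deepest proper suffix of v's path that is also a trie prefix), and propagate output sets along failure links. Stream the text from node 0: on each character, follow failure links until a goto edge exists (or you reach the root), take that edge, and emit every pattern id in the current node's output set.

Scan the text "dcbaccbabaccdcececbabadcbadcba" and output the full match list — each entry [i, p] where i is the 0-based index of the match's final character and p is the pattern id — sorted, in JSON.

Build:
Trie (insert patterns):
  n0 'ε': b→8 c→2 d→1 e→5
  n1 'd': ·  [P0 ends]
  n2 'c': b→3
  n3 'cb': a→4
  n4 'cba': ·  [P1 ends]
  n5 'e': d→6
  n6 'ed': a→7
  n7 'eda': ·  [P2 ends]
  n8 'b': a→9
  n9 'ba': ·  [P3 ends]

BFS fail/out derivation:
  fail(1) 'd': from fail(0)=0 chase 'd': 0 ⇒ 0;  out={0}∪out(0)={0}
  fail(2) 'c': from fail(0)=0 chase 'c': 0 ⇒ 0;  out=∅∪out(0)=∅
  fail(5) 'e': from fail(0)=0 chase 'e': 0 ⇒ 0;  out=∅∪out(0)=∅
  fail(8) 'b': from fail(0)=0 chase 'b': 0 ⇒ 0;  out=∅∪out(0)=∅
  fail(3) 'cb': from fail(2)=0 chase 'b': 0 ⇒ 8;  out=∅∪out(8)=∅
  fail(6) 'ed': from fail(5)=0 chase 'd': 0 ⇒ 1;  out=∅∪out(1)={0}
  fail(9) 'ba': from fail(8)=0 chase 'a': 0 ⇒ 0;  out={3}∪out(0)={3}
  fail(4) 'cba': from fail(3)=8 chase 'a': 8 ⇒ 9;  out={1}∪out(9)={1,3}
  fail(7) 'eda': from fail(6)=1 chase 'a': 1→0 ⇒ 0;  out={2}∪out(0)={2}

Scan:
pos 0 'd': at 1  → match P0@[0:0]
pos 1 'c': at 2 (via fail)
pos 2 'b': at 3
pos 3 'a': at 4  → match P1@[1:3],P3@[2:3]
pos 4 'c': at 2 (via fail)
pos 5 'c': at 2 (via fail)
pos 6 'b': at 3
pos 7 'a': at 4  → match P1@[5:7],P3@[6:7]
pos 8 'b': at 8 (via fail)
pos 9 'a': at 9  → match P3@[8:9]
pos 10 'c': at 2 (via fail)
pos 11 'c': at 2 (via fail)
pos 12 'd': at 1 (via fail)  → match P0@[12:12]
pos 13 'c': at 2 (via fail)
pos 14 'e': at 5 (via fail)
pos 15 'c': at 2 (via fail)
pos 16 'e': at 5 (via fail)
pos 17 'c': at 2 (via fail)
pos 18 'b': at 3
pos 19 'a': at 4  → match P1@[17:19],P3@[18:19]
pos 20 'b': at 8 (via fail)
pos 21 'a': at 9  → match P3@[20:21]
pos 22 'd': at 1 (via fail)  → match P0@[22:22]
pos 23 'c': at 2 (via fail)
pos 24 'b': at 3
pos 25 'a': at 4  → match P1@[23:25],P3@[24:25]
pos 26 'd': at 1 (via fail)  → match P0@[26:26]
pos 27 'c': at 2 (via fail)
pos 28 'b': at 3
pos 29 'a': at 4  → match P1@[27:29],P3@[28:29]

Matches: [[0,0],[3,1],[3,3],[7,1],[7,3],[9,3],[12,0],[19,1],[19,3],[21,3],[22,0],[25,1],[25,3],[26,0],[29,1],[29,3]]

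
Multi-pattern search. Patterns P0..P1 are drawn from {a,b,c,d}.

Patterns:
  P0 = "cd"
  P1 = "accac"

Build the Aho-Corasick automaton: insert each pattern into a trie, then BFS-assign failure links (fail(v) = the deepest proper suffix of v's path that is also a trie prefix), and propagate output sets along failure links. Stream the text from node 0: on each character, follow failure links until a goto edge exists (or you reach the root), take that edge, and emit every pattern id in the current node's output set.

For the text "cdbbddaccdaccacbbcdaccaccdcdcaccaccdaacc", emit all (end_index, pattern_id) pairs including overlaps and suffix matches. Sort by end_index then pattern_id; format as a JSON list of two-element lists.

Build:
Trie (insert patterns):
  n0 'ε': a→3 c→1
  n1 'c': d→2
  n2 'cd': ·  [P0 ends]
  n3 'a': c→4
  n4 'ac': c→5
  n5 'acc': a→6
  n6 'acca': c→7
  n7 'accac': ·  [P1 ends]

Failure links (BFS by depth):
  n1('c'): parent n0 fail=0; on 'c' 0 → fail=0;  out ∅∪∅=∅
  n3('a'): parent n0 fail=0; on 'a' 0 → fail=0;  out ∅∪∅=∅
  n2('cd'): parent n1 fail=0; on 'd' 0 → fail=0;  out {0}∪∅={0}
  n4('ac'): parent n3 fail=0; on 'c' 0 → fail=1;  out ∅∪∅=∅
  n5('acc'): parent n4 fail=1; on 'c' 1→0 → fail=1;  out ∅∪∅=∅
  n6('acca'): parent n5 fail=1; on 'a' 1→0 → fail=3;  out ∅∪∅=∅
  n7('accac'): parent n6 fail=3; on 'c' 3 → fail=4;  out {1}∪∅={1}

Scan:
[0] read 'c'  n0⇒n1
[1] read 'd'  n1⇒n2  ** P0@[0:1]
[2] read 'b'  n2⇒n0 ·f
[3] read 'b'  n0⇒n0
[4] read 'd'  n0⇒n0
[5] read 'd'  n0⇒n0
[6] read 'a'  n0⇒n3
[7] read 'c'  n3⇒n4
[8] read 'c'  n4⇒n5
[9] read 'd'  n5⇒n2 ·f  ** P0@[8:9]
[10] read 'a'  n2⇒n3 ·f
[11] read 'c'  n3⇒n4
[12] read 'c'  n4⇒n5
[13] read 'a'  n5⇒n6
[14] read 'c'  n6⇒n7  ** P1@[10:14]
[15] read 'b'  n7⇒n0 ·f
[16] read 'b'  n0⇒n0
[17] read 'c'  n0⇒n1
[18] read 'd'  n1⇒n2  ** P0@[17:18]
[19] read 'a'  n2⇒n3 ·f
[20] read 'c'  n3⇒n4
[21] read 'c'  n4⇒n5
[22] read 'a'  n5⇒n6
[23] read 'c'  n6⇒n7  ** P1@[19:23]
[24] read 'c'  n7⇒n5 ·f
[25] read 'd'  n5⇒n2 ·f  ** P0@[24:25]
[26] read 'c'  n2⇒n1 ·f
[27] read 'd'  n1⇒n2  ** P0@[26:27]
[28] read 'c'  n2⇒n1 ·f
[29] read 'a'  n1⇒n3 ·f
[30] read 'c'  n3⇒n4
[31] read 'c'  n4⇒n5
[32] read 'a'  n5⇒n6
[33] read 'c'  n6⇒n7  ** P1@[29:33]
[34] read 'c'  n7⇒n5 ·f
[35] read 'd'  n5⇒n2 ·f  ** P0@[34:35]
[36] read 'a'  n2⇒n3 ·f
[37] read 'a'  n3⇒n3 ·f
[38] read 'c'  n3⇒n4
[39] read 'c'  n4⇒n5

Matches: [[1,0],[9,0],[14,1],[18,0],[23,1],[25,0],[27,0],[33,1],[35,0]]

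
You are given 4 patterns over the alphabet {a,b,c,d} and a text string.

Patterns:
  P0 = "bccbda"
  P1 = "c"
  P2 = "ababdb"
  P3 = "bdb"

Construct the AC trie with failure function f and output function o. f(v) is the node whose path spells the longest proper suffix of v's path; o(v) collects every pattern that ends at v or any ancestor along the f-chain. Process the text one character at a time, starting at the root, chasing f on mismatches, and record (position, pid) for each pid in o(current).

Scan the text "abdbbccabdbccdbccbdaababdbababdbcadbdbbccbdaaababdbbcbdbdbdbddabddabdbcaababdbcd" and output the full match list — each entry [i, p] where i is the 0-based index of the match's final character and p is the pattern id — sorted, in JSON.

Build:
Trie (insert patterns):
  0='ε' goto a→8 b→1 c→7
  1='b' goto c→2 d→14
  2='bc' goto c→3
  3='bcc' goto b→4
  4='bccb' goto d→5
  5='bccbd' goto a→6
  6='bccbda' goto ·  [P0 ends]
  7='c' goto ·  [P1 ends]
  8='a' goto b→9
  9='ab' goto a→10
  10='aba' goto b→11
  11='abab' goto d→12
  12='ababd' goto b→13
  13='ababdb' goto ·  [P2 ends]
  14='bd' goto b→15
  15='bdb' goto ·  [P3 ends]

Failure links (BFS by depth):
  n1('b'): parent n0 fail=0; on 'b' 0 → fail=0;  out ∅∪∅=∅
  n7('c'): parent n0 fail=0; on 'c' 0 → fail=0;  out {1}∪∅={1}
  n8('a'): parent n0 fail=0; on 'a' 0 → fail=0;  out ∅∪∅=∅
  n2('bc'): parent n1 fail=0; on 'c' 0 → fail=7;  out ∅∪{1}={1}
  n9('ab'): parent n8 fail=0; on 'b' 0 → fail=1;  out ∅∪∅=∅
  n14('bd'): parent n1 fail=0; on 'd' 0 → fail=0;  out ∅∪∅=∅
  n3('bcc'): parent n2 fail=7; on 'c' 7→0 → fail=7;  out ∅∪{1}={1}
  n10('aba'): parent n9 fail=1; on 'a' 1→0 → fail=8;  out ∅∪∅=∅
  n15('bdb'): parent n14 fail=0; on 'b' 0 → fail=1;  out {3}∪∅={3}
  n4('bccb'): parent n3 fail=7; on 'b' 7→0 → fail=1;  out ∅∪∅=∅
  n11('abab'): parent n10 fail=8; on 'b' 8 → fail=9;  out ∅∪∅=∅
  n5('bccbd'): parent n4 fail=1; on 'd' 1 → fail=14;  out ∅∪∅=∅
  n12('ababd'): parent n11 fail=9; on 'd' 9→1 → fail=14;  out ∅∪∅=∅
  n6('bccbda'): parent n5 fail=14; on 'a' 14→0 → fail=8;  out {0}∪∅={0}
  n13('ababdb'): parent n12 fail=14; on 'b' 14 → fail=15;  out {2}∪{3}={2,3}

Text stream:
pos 0 'a': at 8
pos 1 'b': at 9
pos 2 'd': at 14 (fail-walked)
pos 3 'b': at 15  → match P3@[1:3]
pos 4 'b': at 1 (fail-walked)
pos 5 'c': at 2  → match P1@[5:5]
pos 6 'c': at 3  → match P1@[6:6]
pos 7 'a': at 8 (fail-walked)
pos 8 'b': at 9
pos 9 'd': at 14 (fail-walked)
pos 10 'b': at 15  → match P3@[8:10]
pos 11 'c': at 2 (fail-walked)  → match P1@[11:11]
pos 12 'c': at 3  → match P1@[12:12]
pos 13 'd': at 0 (fail-walked)
pos 14 'b': at 1
pos 15 'c': at 2  → match P1@[15:15]
pos 16 'c': at 3  → match P1@[16:16]
pos 17 'b': at 4
pos 18 'd': at 5
pos 19 'a': at 6  → match P0@[14:19]
pos 20 'a': at 8 (fail-walked)
pos 21 'b': at 9
pos 22 'a': at 10
pos 23 'b': at 11
pos 24 'd': at 12
pos 25 'b': at 13  → match P2@[20:25],P3@[23:25]
pos 26 'a': at 8 (fail-walked)
pos 27 'b': at 9
pos 28 'a': at 10
pos 29 'b': at 11
pos 30 'd': at 12
pos 31 'b': at 13  → match P2@[26:31],P3@[29:31]
pos 32 'c': at 2 (fail-walked)  → match P1@[32:32]
pos 33 'a': at 8 (fail-walked)
pos 34 'd': at 0 (fail-walked)
pos 35 'b': at 1
pos 36 'd': at 14
pos 37 'b': at 15  → match P3@[35:37]
pos 38 'b': at 1 (fail-walked)
pos 39 'c': at 2  → match P1@[39:39]
pos 40 'c': at 3  → match P1@[40:40]
pos 41 'b': at 4
pos 42 'd': at 5
pos 43 'a': at 6  → match P0@[38:43]
pos 44 'a': at 8 (fail-walked)
pos 45 'a': at 8 (fail-walked)
pos 46 'b': at 9
pos 47 'a': at 10
pos 48 'b': at 11
pos 49 'd': at 12
pos 50 'b': at 13  → match P2@[45:50],P3@[48:50]
pos 51 'b': at 1 (fail-walked)
pos 52 'c': at 2  → match P1@[52:52]
pos 53 'b': at 1 (fail-walked)
pos 54 'd': at 14
pos 55 'b': at 15  → match P3@[53:55]
pos 56 'd': at 14 (fail-walked)
pos 57 'b': at 15  → match P3@[55:57]
pos 58 'd': at 14 (fail-walked)
pos 59 'b': at 15  → match P3@[57:59]
pos 60 'd': at 14 (fail-walked)
pos 61 'd': at 0 (fail-walked)
pos 62 'a': at 8
pos 63 'b': at 9
pos 64 'd': at 14 (fail-walked)
pos 65 'd': at 0 (fail-walked)
pos 66 'a': at 8
pos 67 'b': at 9
pos 68 'd': at 14 (fail-walked)
pos 69 'b': at 15  → match P3@[67:69]
pos 70 'c': at 2 (fail-walked)  → match P1@[70:70]
pos 71 'a': at 8 (fail-walked)
pos 72 'a': at 8 (fail-walked)
pos 73 'b': at 9
pos 74 'a': at 10
pos 75 'b': at 11
pos 76 'd': at 12
pos 77 'b': at 13  → match P2@[72:77],P3@[75:77]
pos 78 'c': at 2 (fail-walked)  → match P1@[78:78]
pos 79 'd': at 0 (fail-walked)

Result: [[3,3],[5,1],[6,1],[10,3],[11,1],[12,1],[15,1],[16,1],[19,0],[25,2],[25,3],[31,2],[31,3],[32,1],[37,3],[39,1],[40,1],[43,0],[50,2],[50,3],[52,1],[55,3],[57,3],[59,3],[69,3],[70,1],[77,2],[77,3],[78,1]]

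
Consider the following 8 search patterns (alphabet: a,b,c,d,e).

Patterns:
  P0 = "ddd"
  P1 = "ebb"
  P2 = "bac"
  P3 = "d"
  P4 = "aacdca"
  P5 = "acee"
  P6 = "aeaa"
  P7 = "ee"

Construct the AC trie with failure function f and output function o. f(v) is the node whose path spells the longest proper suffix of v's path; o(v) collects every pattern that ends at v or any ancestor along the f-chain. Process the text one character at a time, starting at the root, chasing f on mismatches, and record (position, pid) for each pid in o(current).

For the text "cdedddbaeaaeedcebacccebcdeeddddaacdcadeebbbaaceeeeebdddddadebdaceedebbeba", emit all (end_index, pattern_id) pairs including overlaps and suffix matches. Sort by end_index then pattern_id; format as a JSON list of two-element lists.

Build automaton:
Trie (insert patterns):
  0='ε' goto a→10 b→7 d→1 e→4
  1='d' goto d→2  [P3 ends]
  2='dd' goto d→3
  3='ddd' goto ·  [P0 ends]
  4='e' goto b→5 e→22
  5='eb' goto b→6
  6='ebb' goto ·  [P1 ends]
  7='b' goto a→8
  8='ba' goto c→9
  9='bac' goto ·  [P2 ends]
  10='a' goto a→11 c→16 e→19
  11='aa' goto c→12
  12='aac' goto d→13
  13='aacd' goto c→14
  14='aacdc' goto a→15
  15='aacdca' goto ·  [P4 ends]
  16='ac' goto e→17
  17='ace' goto e→18
  18='acee' goto ·  [P5 ends]
  19='ae' goto a→20
  20='aea' goto a→21
  21='aeaa' goto ·  [P6 ends]
  22='ee' goto ·  [P7 ends]

Failure links (BFS by depth):
  fail(1) 'd': from fail(0)=0 chase 'd': 0 ⇒ 0;  out={3}∪out(0)={3}
  fail(4) 'e': from fail(0)=0 chase 'e': 0 ⇒ 0;  out=∅∪out(0)=∅
  fail(7) 'b': from fail(0)=0 chase 'b': 0 ⇒ 0;  out=∅∪out(0)=∅
  fail(10) 'a': from fail(0)=0 chase 'a': 0 ⇒ 0;  out=∅∪out(0)=∅
  fail(2) 'dd': from fail(1)=0 chase 'd': 0 ⇒ 1;  out=∅∪out(1)={3}
  fail(5) 'eb': from fail(4)=0 chase 'b': 0 ⇒ 7;  out=∅∪out(7)=∅
  fail(8) 'ba': from fail(7)=0 chase 'a': 0 ⇒ 10;  out=∅∪out(10)=∅
  fail(11) 'aa': from fail(10)=0 chase 'a': 0 ⇒ 10;  out=∅∪out(10)=∅
  fail(16) 'ac': from fail(10)=0 chase 'c': 0 ⇒ 0;  out=∅∪out(0)=∅
  fail(19) 'ae': from fail(10)=0 chase 'e': 0 ⇒ 4;  out=∅∪out(4)=∅
  fail(22) 'ee': from fail(4)=0 chase 'e': 0 ⇒ 4;  out={7}∪out(4)={7}
  fail(3) 'ddd': from fail(2)=1 chase 'd': 1 ⇒ 2;  out={0}∪out(2)={0,3}
  fail(6) 'ebb': from fail(5)=7 chase 'b': 7→0 ⇒ 7;  out={1}∪out(7)={1}
  fail(9) 'bac': from fail(8)=10 chase 'c': 10 ⇒ 16;  out={2}∪out(16)={2}
  fail(12) 'aac': from fail(11)=10 chase 'c': 10 ⇒ 16;  out=∅∪out(16)=∅
  fail(17) 'ace': from fail(16)=0 chase 'e': 0 ⇒ 4;  out=∅∪out(4)=∅
  fail(20) 'aea': from fail(19)=4 chase 'a': 4→0 ⇒ 10;  out=∅∪out(10)=∅
  fail(13) 'aacd': from fail(12)=16 chase 'd': 16→0 ⇒ 1;  out=∅∪out(1)={3}
  fail(18) 'acee': from fail(17)=4 chase 'e': 4 ⇒ 22;  out={5}∪out(22)={5,7}
  fail(21) 'aeaa': from fail(20)=10 chase 'a': 10 ⇒ 11;  out={6}∪out(11)={6}
  fail(14) 'aacdc': from fail(13)=1 chase 'c': 1→0 ⇒ 0;  out=∅∪out(0)=∅
  fail(15) 'aacdca': from fail(14)=0 chase 'a': 0 ⇒ 10;  out={4}∪out(10)={4}

Run:
[0] read 'c'  n0⇒n0
[1] read 'd'  n0⇒n1  ** P3@[1:1]
[2] read 'e'  n1⇒n4 ·f
[3] read 'd'  n4⇒n1 ·f  ** P3@[3:3]
[4] read 'd'  n1⇒n2  ** P3@[4:4]
[5] read 'd'  n2⇒n3  ** P0@[3:5],P3@[5:5]
[6] read 'b'  n3⇒n7 ·f
[7] read 'a'  n7⇒n8
[8] read 'e'  n8⇒n19 ·f
[9] read 'a'  n19⇒n20
[10] read 'a'  n20⇒n21  ** P6@[7:10]
[11] read 'e'  n21⇒n19 ·f
[12] read 'e'  n19⇒n22 ·f  ** P7@[11:12]
[13] read 'd'  n22⇒n1 ·f  ** P3@[13:13]
[14] read 'c'  n1⇒n0 ·f
[15] read 'e'  n0⇒n4
[16] read 'b'  n4⇒n5
[17] read 'a'  n5⇒n8 ·f
[18] read 'c'  n8⇒n9  ** P2@[16:18]
[19] read 'c'  n9⇒n0 ·f
[20] read 'c'  n0⇒n0
[21] read 'e'  n0⇒n4
[22] read 'b'  n4⇒n5
[23] read 'c'  n5⇒n0 ·f
[24] read 'd'  n0⇒n1  ** P3@[24:24]
[25] read 'e'  n1⇒n4 ·f
[26] read 'e'  n4⇒n22  ** P7@[25:26]
[27] read 'd'  n22⇒n1 ·f  ** P3@[27:27]
[28] read 'd'  n1⇒n2  ** P3@[28:28]
[29] read 'd'  n2⇒n3  ** P0@[27:29],P3@[29:29]
[30] read 'd'  n3⇒n3 ·f  ** P0@[28:30],P3@[30:30]
[31] read 'a'  n3⇒n10 ·f
[32] read 'a'  n10⇒n11
[33] read 'c'  n11⇒n12
[34] read 'd'  n12⇒n13  ** P3@[34:34]
[35] read 'c'  n13⇒n14
[36] read 'a'  n14⇒n15  ** P4@[31:36]
[37] read 'd'  n15⇒n1 ·f  ** P3@[37:37]
[38] read 'e'  n1⇒n4 ·f
[39] read 'e'  n4⇒n22  ** P7@[38:39]
[40] read 'b'  n22⇒n5 ·f
[41] read 'b'  n5⇒n6  ** P1@[39:41]
[42] read 'b'  n6⇒n7 ·f
[43] read 'a'  n7⇒n8
[44] read 'a'  n8⇒n11 ·f
[45] read 'c'  n11⇒n12
[46] read 'e'  n12⇒n17 ·f
[47] read 'e'  n17⇒n18  ** P5@[44:47],P7@[46:47]
[48] read 'e'  n18⇒n22 ·f  ** P7@[47:48]
[49] read 'e'  n22⇒n22 ·f  ** P7@[48:49]
[50] read 'e'  n22⇒n22 ·f  ** P7@[49:50]
[51] read 'b'  n22⇒n5 ·f
[52] read 'd'  n5⇒n1 ·f  ** P3@[52:52]
[53] read 'd'  n1⇒n2  ** P3@[53:53]
[54] read 'd'  n2⇒n3  ** P0@[52:54],P3@[54:54]
[55] read 'd'  n3⇒n3 ·f  ** P0@[53:55],P3@[55:55]
[56] read 'd'  n3⇒n3 ·f  ** P0@[54:56],P3@[56:56]
[57] read 'a'  n3⇒n10 ·f
[58] read 'd'  n10⇒n1 ·f  ** P3@[58:58]
[59] read 'e'  n1⇒n4 ·f
[60] read 'b'  n4⇒n5
[61] read 'd'  n5⇒n1 ·f  ** P3@[61:61]
[62] read 'a'  n1⇒n10 ·f
[63] read 'c'  n10⇒n16
[64] read 'e'  n16⇒n17
[65] read 'e'  n17⇒n18  ** P5@[62:65],P7@[64:65]
[66] read 'd'  n18⇒n1 ·f  ** P3@[66:66]
[67] read 'e'  n1⇒n4 ·f
[68] read 'b'  n4⇒n5
[69] read 'b'  n5⇒n6  ** P1@[67:69]
[70] read 'e'  n6⇒n4 ·f
[71] read 'b'  n4⇒n5
[72] read 'a'  n5⇒n8 ·f

All matches (sorted): [[1,3],[3,3],[4,3],[5,0],[5,3],[10,6],[12,7],[13,3],[18,2],[24,3],[26,7],[27,3],[28,3],[29,0],[29,3],[30,0],[30,3],[34,3],[36,4],[37,3],[39,7],[41,1],[47,5],[47,7],[48,7],[49,7],[50,7],[52,3],[53,3],[54,0],[54,3],[55,0],[55,3],[56,0],[56,3],[58,3],[61,3],[65,5],[65,7],[66,3],[69,1]]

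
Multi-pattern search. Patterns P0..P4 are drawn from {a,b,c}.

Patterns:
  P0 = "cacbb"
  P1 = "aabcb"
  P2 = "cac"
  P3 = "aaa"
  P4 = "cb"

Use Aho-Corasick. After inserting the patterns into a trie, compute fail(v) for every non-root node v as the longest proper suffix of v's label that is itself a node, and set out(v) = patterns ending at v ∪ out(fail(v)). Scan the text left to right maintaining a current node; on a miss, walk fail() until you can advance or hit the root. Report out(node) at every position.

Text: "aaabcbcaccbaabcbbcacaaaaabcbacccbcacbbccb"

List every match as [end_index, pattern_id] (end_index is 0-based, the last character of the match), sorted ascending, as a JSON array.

Build:
Trie nodes:
  n0 'ε': a→6 c→1
  n1 'c': a→2 b→12
  n2 'ca': c→3
  n3 'cac': b→4  [P2 ends]
  n4 'cacb': b→5
  n5 'cacbb': ·  [P0 ends]
  n6 'a': a→7
  n7 'aa': a→11 b→8
  n8 'aab': c→9
  n9 'aabc': b→10
  n10 'aabcb': ·  [P1 ends]
  n11 'aaa': ·  [P3 ends]
  n12 'cb': ·  [P4 ends]

BFS fail/out derivation:
  n1('c'): parent n0 fail=0; on 'c' 0 → fail=0;  out ∅∪∅=∅
  n6('a'): parent n0 fail=0; on 'a' 0 → fail=0;  out ∅∪∅=∅
  n2('ca'): parent n1 fail=0; on 'a' 0 → fail=6;  out ∅∪∅=∅
  n7('aa'): parent n6 fail=0; on 'a' 0 → fail=6;  out ∅∪∅=∅
  n12('cb'): parent n1 fail=0; on 'b' 0 → fail=0;  out {4}∪∅={4}
  n3('cac'): parent n2 fail=6; on 'c' 6→0 → fail=1;  out {2}∪∅={2}
  n8('aab'): parent n7 fail=6; on 'b' 6→0 → fail=0;  out ∅∪∅=∅
  n11('aaa'): parent n7 fail=6; on 'a' 6 → fail=7;  out {3}∪∅={3}
  n4('cacb'): parent n3 fail=1; on 'b' 1 → fail=12;  out ∅∪{4}={4}
  n9('aabc'): parent n8 fail=0; on 'c' 0 → fail=1;  out ∅∪∅=∅
  n5('cacbb'): parent n4 fail=12; on 'b' 12→0 → fail=0;  out {0}∪∅={0}
  n10('aabcb'): parent n9 fail=1; on 'b' 1 → fail=12;  out {1}∪{4}={1,4}

Text stream:
i=0 'a': node 0→6
i=1 'a': node 6→7
i=2 'a': node 7→11  ** P3@[0:2]
i=3 'b': node 11→8 (via fail)
i=4 'c': node 8→9
i=5 'b': node 9→10  ** P1@[1:5],P4@[4:5]
i=6 'c': node 10→1 (via fail)
i=7 'a': node 1→2
i=8 'c': node 2→3  ** P2@[6:8]
i=9 'c': node 3→1 (via fail)
i=10 'b': node 1→12  ** P4@[9:10]
i=11 'a': node 12→6 (via fail)
i=12 'a': node 6→7
i=13 'b': node 7→8
i=14 'c': node 8→9
i=15 'b': node 9→10  ** P1@[11:15],P4@[14:15]
i=16 'b': node 10→0 (via fail)
i=17 'c': node 0→1
i=18 'a': node 1→2
i=19 'c': node 2→3  ** P2@[17:19]
i=20 'a': node 3→2 (via fail)
i=21 'a': node 2→7 (via fail)
i=22 'a': node 7→11  ** P3@[20:22]
i=23 'a': node 11→11 (via fail)  ** P3@[21:23]
i=24 'a': node 11→11 (via fail)  ** P3@[22:24]
i=25 'b': node 11→8 (via fail)
i=26 'c': node 8→9
i=27 'b': node 9→10  ** P1@[23:27],P4@[26:27]
i=28 'a': node 10→6 (via fail)
i=29 'c': node 6→1 (via fail)
i=30 'c': node 1→1 (via fail)
i=31 'c': node 1→1 (via fail)
i=32 'b': node 1→12  ** P4@[31:32]
i=33 'c': node 12→1 (via fail)
i=34 'a': node 1→2
i=35 'c': node 2→3  ** P2@[33:35]
i=36 'b': node 3→4  ** P4@[35:36]
i=37 'b': node 4→5  ** P0@[33:37]
i=38 'c': node 5→1 (via fail)
i=39 'c': node 1→1 (via fail)
i=40 'b': node 1→12  ** P4@[39:40]

All matches (sorted): [[2,3],[5,1],[5,4],[8,2],[10,4],[15,1],[15,4],[19,2],[22,3],[23,3],[24,3],[27,1],[27,4],[32,4],[35,2],[36,4],[37,0],[40,4]]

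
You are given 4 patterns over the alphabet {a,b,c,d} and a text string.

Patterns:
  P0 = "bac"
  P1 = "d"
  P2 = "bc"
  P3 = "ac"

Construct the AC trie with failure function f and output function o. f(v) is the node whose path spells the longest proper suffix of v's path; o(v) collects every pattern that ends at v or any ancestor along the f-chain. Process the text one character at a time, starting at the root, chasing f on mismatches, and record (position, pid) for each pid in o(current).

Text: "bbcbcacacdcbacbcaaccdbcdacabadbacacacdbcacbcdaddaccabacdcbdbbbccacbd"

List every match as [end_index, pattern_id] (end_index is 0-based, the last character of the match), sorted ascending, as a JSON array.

Construct AC machine:
Trie (insert patterns):
  n0 'ε': a→6 b→1 d→4
  n1 'b': a→2 c→5
  n2 'ba': c→3
  n3 'bac': ·  ←P0
  n4 'd': ·  ←P1
  n5 'bc': ·  ←P2
  n6 'a': c→7
  n7 'ac': ·  ←P3

BFS fail/out derivation:
  fail(1) 'b': from fail(0)=0 chase 'b': 0 ⇒ 0;  out=∅∪out(0)=∅
  fail(4) 'd': from fail(0)=0 chase 'd': 0 ⇒ 0;  out={1}∪out(0)={1}
  fail(6) 'a': from fail(0)=0 chase 'a': 0 ⇒ 0;  out=∅∪out(0)=∅
  fail(2) 'ba': from fail(1)=0 chase 'a': 0 ⇒ 6;  out=∅∪out(6)=∅
  fail(5) 'bc': from fail(1)=0 chase 'c': 0 ⇒ 0;  out={2}∪out(0)={2}
  fail(7) 'ac': from fail(6)=0 chase 'c': 0 ⇒ 0;  out={3}∪out(0)={3}
  fail(3) 'bac': from fail(2)=6 chase 'c': 6 ⇒ 7;  out={0}∪out(7)={0,3}

Scan:
[0] read 'b'  n0⇒n1
[1] read 'b'  n1⇒n1 (via fail)
[2] read 'c'  n1⇒n5  → match P2@[1:2]
[3] read 'b'  n5⇒n1 (via fail)
[4] read 'c'  n1⇒n5  → match P2@[3:4]
[5] read 'a'  n5⇒n6 (via fail)
[6] read 'c'  n6⇒n7  → match P3@[5:6]
[7] read 'a'  n7⇒n6 (via fail)
[8] read 'c'  n6⇒n7  → match P3@[7:8]
[9] read 'd'  n7⇒n4 (via fail)  → match P1@[9:9]
[10] read 'c'  n4⇒n0 (via fail)
[11] read 'b'  n0⇒n1
[12] read 'a'  n1⇒n2
[13] read 'c'  n2⇒n3  → match P0@[11:13],P3@[12:13]
[14] read 'b'  n3⇒n1 (via fail)
[15] read 'c'  n1⇒n5  → match P2@[14:15]
[16] read 'a'  n5⇒n6 (via fail)
[17] read 'a'  n6⇒n6 (via fail)
[18] read 'c'  n6⇒n7  → match P3@[17:18]
[19] read 'c'  n7⇒n0 (via fail)
[20] read 'd'  n0⇒n4  → match P1@[20:20]
[21] read 'b'  n4⇒n1 (via fail)
[22] read 'c'  n1⇒n5  → match P2@[21:22]
[23] read 'd'  n5⇒n4 (via fail)  → match P1@[23:23]
[24] read 'a'  n4⇒n6 (via fail)
[25] read 'c'  n6⇒n7  → match P3@[24:25]
[26] read 'a'  n7⇒n6 (via fail)
[27] read 'b'  n6⇒n1 (via fail)
[28] read 'a'  n1⇒n2
[29] read 'd'  n2⇒n4 (via fail)  → match P1@[29:29]
[30] read 'b'  n4⇒n1 (via fail)
[31] read 'a'  n1⇒n2
[32] read 'c'  n2⇒n3  → match P0@[30:32],P3@[31:32]
[33] read 'a'  n3⇒n6 (via fail)
[34] read 'c'  n6⇒n7  → match P3@[33:34]
[35] read 'a'  n7⇒n6 (via fail)
[36] read 'c'  n6⇒n7  → match P3@[35:36]
[37] read 'd'  n7⇒n4 (via fail)  → match P1@[37:37]
[38] read 'b'  n4⇒n1 (via fail)
[39] read 'c'  n1⇒n5  → match P2@[38:39]
[40] read 'a'  n5⇒n6 (via fail)
[41] read 'c'  n6⇒n7  → match P3@[40:41]
[42] read 'b'  n7⇒n1 (via fail)
[43] read 'c'  n1⇒n5  → match P2@[42:43]
[44] read 'd'  n5⇒n4 (via fail)  → match P1@[44:44]
[45] read 'a'  n4⇒n6 (via fail)
[46] read 'd'  n6⇒n4 (via fail)  → match P1@[46:46]
[47] read 'd'  n4⇒n4 (via fail)  → match P1@[47:47]
[48] read 'a'  n4⇒n6 (via fail)
[49] read 'c'  n6⇒n7  → match P3@[48:49]
[50] read 'c'  n7⇒n0 (via fail)
[51] read 'a'  n0⇒n6
[52] read 'b'  n6⇒n1 (via fail)
[53] read 'a'  n1⇒n2
[54] read 'c'  n2⇒n3  → match P0@[52:54],P3@[53:54]
[55] read 'd'  n3⇒n4 (via fail)  → match P1@[55:55]
[56] read 'c'  n4⇒n0 (via fail)
[57] read 'b'  n0⇒n1
[58] read 'd'  n1⇒n4 (via fail)  → match P1@[58:58]
[59] read 'b'  n4⇒n1 (via fail)
[60] read 'b'  n1⇒n1 (via fail)
[61] read 'b'  n1⇒n1 (via fail)
[62] read 'c'  n1⇒n5  → match P2@[61:62]
[63] read 'c'  n5⇒n0 (via fail)
[64] read 'a'  n0⇒n6
[65] read 'c'  n6⇒n7  → match P3@[64:65]
[66] read 'b'  n7⇒n1 (via fail)
[67] read 'd'  n1⇒n4 (via fail)  → match P1@[67:67]

Result: [[2,2],[4,2],[6,3],[8,3],[9,1],[13,0],[13,3],[15,2],[18,3],[20,1],[22,2],[23,1],[25,3],[29,1],[32,0],[32,3],[34,3],[36,3],[37,1],[39,2],[41,3],[43,2],[44,1],[46,1],[47,1],[49,3],[54,0],[54,3],[55,1],[58,1],[62,2],[65,3],[67,1]]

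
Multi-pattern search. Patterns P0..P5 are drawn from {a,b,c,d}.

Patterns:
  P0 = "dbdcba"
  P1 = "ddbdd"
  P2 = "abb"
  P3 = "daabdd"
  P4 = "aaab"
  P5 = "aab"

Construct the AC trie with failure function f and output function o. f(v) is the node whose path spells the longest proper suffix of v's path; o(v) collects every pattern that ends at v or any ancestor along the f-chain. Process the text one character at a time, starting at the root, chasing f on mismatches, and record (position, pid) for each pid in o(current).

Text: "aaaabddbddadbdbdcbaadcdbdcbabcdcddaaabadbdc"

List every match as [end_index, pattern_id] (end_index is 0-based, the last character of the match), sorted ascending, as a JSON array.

Construct AC machine:
Trie (insert patterns):
  n0 'ε': a→11 d→1
  n1 'd': a→14 b→2 d→7
  n2 'db': d→3
  n3 'dbd': c→4
  n4 'dbdc': b→5
  n5 'dbdcb': a→6
  n6 'dbdcba': ·  [P0 ends]
  n7 'dd': b→8
  n8 'ddb': d→9
  n9 'ddbd': d→10
  n10 'ddbdd': ·  [P1 ends]
  n11 'a': a→19 b→12
  n12 'ab': b→13
  n13 'abb': ·  [P2 ends]
  n14 'da': a→15
  n15 'daa': b→16
  n16 'daab': d→17
  n17 'daabd': d→18
  n18 'daabdd': ·  [P3 ends]
  n19 'aa': a→20 b→22
  n20 'aaa': b→21
  n21 'aaab': ·  [P4 ends]
  n22 'aab': ·  [P5 ends]

BFS fail/out derivation:
  fail(1) 'd': from fail(0)=0 chase 'd': 0 ⇒ 0;  out=∅∪out(0)=∅
  fail(11) 'a': from fail(0)=0 chase 'a': 0 ⇒ 0;  out=∅∪out(0)=∅
  fail(2) 'db': from fail(1)=0 chase 'b': 0 ⇒ 0;  out=∅∪out(0)=∅
  fail(7) 'dd': from fail(1)=0 chase 'd': 0 ⇒ 1;  out=∅∪out(1)=∅
  fail(12) 'ab': from fail(11)=0 chase 'b': 0 ⇒ 0;  out=∅∪out(0)=∅
  fail(14) 'da': from fail(1)=0 chase 'a': 0 ⇒ 11;  out=∅∪out(11)=∅
  fail(19) 'aa': from fail(11)=0 chase 'a': 0 ⇒ 11;  out=∅∪out(11)=∅
  fail(3) 'dbd': from fail(2)=0 chase 'd': 0 ⇒ 1;  out=∅∪out(1)=∅
  fail(8) 'ddb': from fail(7)=1 chase 'b': 1 ⇒ 2;  out=∅∪out(2)=∅
  fail(13) 'abb': from fail(12)=0 chase 'b': 0 ⇒ 0;  out={2}∪out(0)={2}
  fail(15) 'daa': from fail(14)=11 chase 'a': 11 ⇒ 19;  out=∅∪out(19)=∅
  fail(20) 'aaa': from fail(19)=11 chase 'a': 11 ⇒ 19;  out=∅∪out(19)=∅
  fail(22) 'aab': from fail(19)=11 chase 'b': 11 ⇒ 12;  out={5}∪out(12)={5}
  fail(4) 'dbdc': from fail(3)=1 chase 'c': 1→0 ⇒ 0;  out=∅∪out(0)=∅
  fail(9) 'ddbd': from fail(8)=2 chase 'd': 2 ⇒ 3;  out=∅∪out(3)=∅
  fail(16) 'daab': from fail(15)=19 chase 'b': 19 ⇒ 22;  out=∅∪out(22)={5}
  fail(21) 'aaab': from fail(20)=19 chase 'b': 19 ⇒ 22;  out={4}∪out(22)={4,5}
  fail(5) 'dbdcb': from fail(4)=0 chase 'b': 0 ⇒ 0;  out=∅∪out(0)=∅
  fail(10) 'ddbdd': from fail(9)=3 chase 'd': 3→1 ⇒ 7;  out={1}∪out(7)={1}
  fail(17) 'daabd': from fail(16)=22 chase 'd': 22→12→0 ⇒ 1;  out=∅∪out(1)=∅
  fail(6) 'dbdcba': from fail(5)=0 chase 'a': 0 ⇒ 11;  out={0}∪out(11)={0}
  fail(18) 'daabdd': from fail(17)=1 chase 'd': 1 ⇒ 7;  out={3}∪out(7)={3}

Text stream:
i=0 'a': node 0→11
i=1 'a': node 11→19
i=2 'a': node 19→20
i=3 'a': node 20→20 (via fail)
i=4 'b': node 20→21  ** P4@[1:4],P5@[2:4]
i=5 'd': node 21→1 (via fail)
i=6 'd': node 1→7
i=7 'b': node 7→8
i=8 'd': node 8→9
i=9 'd': node 9→10  ** P1@[5:9]
i=10 'a': node 10→14 (via fail)
i=11 'd': node 14→1 (via fail)
i=12 'b': node 1→2
i=13 'd': node 2→3
i=14 'b': node 3→2 (via fail)
i=15 'd': node 2→3
i=16 'c': node 3→4
i=17 'b': node 4→5
i=18 'a': node 5→6  ** P0@[13:18]
i=19 'a': node 6→19 (via fail)
i=20 'd': node 19→1 (via fail)
i=21 'c': node 1→0 (via fail)
i=22 'd': node 0→1
i=23 'b': node 1→2
i=24 'd': node 2→3
i=25 'c': node 3→4
i=26 'b': node 4→5
i=27 'a': node 5→6  ** P0@[22:27]
i=28 'b': node 6→12 (via fail)
i=29 'c': node 12→0 (via fail)
i=30 'd': node 0→1
i=31 'c': node 1→0 (via fail)
i=32 'd': node 0→1
i=33 'd': node 1→7
i=34 'a': node 7→14 (via fail)
i=35 'a': node 14→15
i=36 'a': node 15→20 (via fail)
i=37 'b': node 20→21  ** P4@[34:37],P5@[35:37]
i=38 'a': node 21→11 (via fail)
i=39 'd': node 11→1 (via fail)
i=40 'b': node 1→2
i=41 'd': node 2→3
i=42 'c': node 3→4

All matches (sorted): [[4,4],[4,5],[9,1],[18,0],[27,0],[37,4],[37,5]]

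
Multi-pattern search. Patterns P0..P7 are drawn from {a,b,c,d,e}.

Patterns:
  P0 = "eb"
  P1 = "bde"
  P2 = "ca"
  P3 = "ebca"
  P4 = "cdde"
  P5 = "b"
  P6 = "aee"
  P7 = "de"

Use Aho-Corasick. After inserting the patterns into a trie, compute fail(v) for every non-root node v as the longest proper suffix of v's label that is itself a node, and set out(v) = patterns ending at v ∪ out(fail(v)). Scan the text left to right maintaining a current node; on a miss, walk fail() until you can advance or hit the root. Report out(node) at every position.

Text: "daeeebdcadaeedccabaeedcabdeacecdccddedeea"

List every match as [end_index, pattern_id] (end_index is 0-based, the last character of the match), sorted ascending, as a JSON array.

Build automaton:
Trie (insert patterns):
  n0 'ε': a→13 b→3 c→6 d→16 e→1
  n1 'e': b→2
  n2 'eb': c→8  ←P0
  n3 'b': d→4  ←P5
  n4 'bd': e→5
  n5 'bde': ·  ←P1
  n6 'c': a→7 d→10
  n7 'ca': ·  ←P2
  n8 'ebc': a→9
  n9 'ebca': ·  ←P3
  n10 'cd': d→11
  n11 'cdd': e→12
  n12 'cdde': ·  ←P4
  n13 'a': e→14
  n14 'ae': e→15
  n15 'aee': ·  ←P6
  n16 'd': e→17
  n17 'de': ·  ←P7

BFS fail/out derivation:
  n1('e'): parent n0 fail=0; on 'e' 0 → fail=0;  out ∅∪∅=∅
  n3('b'): parent n0 fail=0; on 'b' 0 → fail=0;  out {5}∪∅={5}
  n6('c'): parent n0 fail=0; on 'c' 0 → fail=0;  out ∅∪∅=∅
  n13('a'): parent n0 fail=0; on 'a' 0 → fail=0;  out ∅∪∅=∅
  n16('d'): parent n0 fail=0; on 'd' 0 → fail=0;  out ∅∪∅=∅
  n2('eb'): parent n1 fail=0; on 'b' 0 → fail=3;  out {0}∪{5}={0,5}
  n4('bd'): parent n3 fail=0; on 'd' 0 → fail=16;  out ∅∪∅=∅
  n7('ca'): parent n6 fail=0; on 'a' 0 → fail=13;  out {2}∪∅={2}
  n10('cd'): parent n6 fail=0; on 'd' 0 → fail=16;  out ∅∪∅=∅
  n14('ae'): parent n13 fail=0; on 'e' 0 → fail=1;  out ∅∪∅=∅
  n17('de'): parent n16 fail=0; on 'e' 0 → fail=1;  out {7}∪∅={7}
  n5('bde'): parent n4 fail=16; on 'e' 16 → fail=17;  out {1}∪{7}={1,7}
  n8('ebc'): parent n2 fail=3; on 'c' 3→0 → fail=6;  out ∅∪∅=∅
  n11('cdd'): parent n10 fail=16; on 'd' 16→0 → fail=16;  out ∅∪∅=∅
  n15('aee'): parent n14 fail=1; on 'e' 1→0 → fail=1;  out {6}∪∅={6}
  n9('ebca'): parent n8 fail=6; on 'a' 6 → fail=7;  out {3}∪{2}={2,3}
  n12('cdde'): parent n11 fail=16; on 'e' 16 → fail=17;  out {4}∪{7}={4,7}

Text stream:
[0] read 'd'  n0⇒n16
[1] read 'a'  n16⇒n13 ·f
[2] read 'e'  n13⇒n14
[3] read 'e'  n14⇒n15  emit P6@[1:3]
[4] read 'e'  n15⇒n1 ·f
[5] read 'b'  n1⇒n2  emit P0@[4:5],P5@[5:5]
[6] read 'd'  n2⇒n4 ·f
[7] read 'c'  n4⇒n6 ·f
[8] read 'a'  n6⇒n7  emit P2@[7:8]
[9] read 'd'  n7⇒n16 ·f
[10] read 'a'  n16⇒n13 ·f
[11] read 'e'  n13⇒n14
[12] read 'e'  n14⇒n15  emit P6@[10:12]
[13] read 'd'  n15⇒n16 ·f
[14] read 'c'  n16⇒n6 ·f
[15] read 'c'  n6⇒n6 ·f
[16] read 'a'  n6⇒n7  emit P2@[15:16]
[17] read 'b'  n7⇒n3 ·f  emit P5@[17:17]
[18] read 'a'  n3⇒n13 ·f
[19] read 'e'  n13⇒n14
[20] read 'e'  n14⇒n15  emit P6@[18:20]
[21] read 'd'  n15⇒n16 ·f
[22] read 'c'  n16⇒n6 ·f
[23] read 'a'  n6⇒n7  emit P2@[22:23]
[24] read 'b'  n7⇒n3 ·f  emit P5@[24:24]
[25] read 'd'  n3⇒n4
[26] read 'e'  n4⇒n5  emit P1@[24:26],P7@[25:26]
[27] read 'a'  n5⇒n13 ·f
[28] read 'c'  n13⇒n6 ·f
[29] read 'e'  n6⇒n1 ·f
[30] read 'c'  n1⇒n6 ·f
[31] read 'd'  n6⇒n10
[32] read 'c'  n10⇒n6 ·f
[33] read 'c'  n6⇒n6 ·f
[34] read 'd'  n6⇒n10
[35] read 'd'  n10⇒n11
[36] read 'e'  n11⇒n12  emit P4@[33:36],P7@[35:36]
[37] read 'd'  n12⇒n16 ·f
[38] read 'e'  n16⇒n17  emit P7@[37:38]
[39] read 'e'  n17⇒n1 ·f
[40] read 'a'  n1⇒n13 ·f

All matches (sorted): [[3,6],[5,0],[5,5],[8,2],[12,6],[16,2],[17,5],[20,6],[23,2],[24,5],[26,1],[26,7],[36,4],[36,7],[38,7]]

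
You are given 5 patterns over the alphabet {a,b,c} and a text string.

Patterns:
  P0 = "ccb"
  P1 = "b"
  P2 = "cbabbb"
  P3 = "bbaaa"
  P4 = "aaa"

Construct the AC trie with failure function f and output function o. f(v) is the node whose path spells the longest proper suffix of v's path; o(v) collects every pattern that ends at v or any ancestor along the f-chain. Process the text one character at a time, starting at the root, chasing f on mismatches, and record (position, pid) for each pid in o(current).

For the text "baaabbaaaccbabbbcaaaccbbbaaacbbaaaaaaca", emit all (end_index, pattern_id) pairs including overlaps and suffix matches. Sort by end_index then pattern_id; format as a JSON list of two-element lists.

Build automaton:
Trie (insert patterns):
  0='ε' goto a→14 b→4 c→1
  1='c' goto b→5 c→2
  2='cc' goto b→3
  3='ccb' goto ·  [P0 ends]
  4='b' goto b→10  [P1 ends]
  5='cb' goto a→6
  6='cba' goto b→7
  7='cbab' goto b→8
  8='cbabb' goto b→9
  9='cbabbb' goto ·  [P2 ends]
  10='bb' goto a→11
  11='bba' goto a→12
  12='bbaa' goto a→13
  13='bbaaa' goto ·  [P3 ends]
  14='a' goto a→15
  15='aa' goto a→16
  16='aaa' goto ·  [P4 ends]

Failure links (BFS by depth):
  n1('c'): parent n0 fail=0; on 'c' 0 → fail=0;  out ∅∪∅=∅
  n4('b'): parent n0 fail=0; on 'b' 0 → fail=0;  out {1}∪∅={1}
  n14('a'): parent n0 fail=0; on 'a' 0 → fail=0;  out ∅∪∅=∅
  n2('cc'): parent n1 fail=0; on 'c' 0 → fail=1;  out ∅∪∅=∅
  n5('cb'): parent n1 fail=0; on 'b' 0 → fail=4;  out ∅∪{1}={1}
  n10('bb'): parent n4 fail=0; on 'b' 0 → fail=4;  out ∅∪{1}={1}
  n15('aa'): parent n14 fail=0; on 'a' 0 → fail=14;  out ∅∪∅=∅
  n3('ccb'): parent n2 fail=1; on 'b' 1 → fail=5;  out {0}∪{1}={0,1}
  n6('cba'): parent n5 fail=4; on 'a' 4→0 → fail=14;  out ∅∪∅=∅
  n11('bba'): parent n10 fail=4; on 'a' 4→0 → fail=14;  out ∅∪∅=∅
  n16('aaa'): parent n15 fail=14; on 'a' 14 → fail=15;  out {4}∪∅={4}
  n7('cbab'): parent n6 fail=14; on 'b' 14→0 → fail=4;  out ∅∪{1}={1}
  n12('bbaa'): parent n11 fail=14; on 'a' 14 → fail=15;  out ∅∪∅=∅
  n8('cbabb'): parent n7 fail=4; on 'b' 4 → fail=10;  out ∅∪{1}={1}
  n13('bbaaa'): parent n12 fail=15; on 'a' 15 → fail=16;  out {3}∪{4}={3,4}
  n9('cbabbb'): parent n8 fail=10; on 'b' 10→4 → fail=10;  out {2}∪{1}={1,2}

Scan:
pos 0 'b': at 4  emit P1@[0:0]
pos 1 'a': at 14 (fail-walked)
pos 2 'a': at 15
pos 3 'a': at 16  emit P4@[1:3]
pos 4 'b': at 4 (fail-walked)  emit P1@[4:4]
pos 5 'b': at 10  emit P1@[5:5]
pos 6 'a': at 11
pos 7 'a': at 12
pos 8 'a': at 13  emit P3@[4:8],P4@[6:8]
pos 9 'c': at 1 (fail-walked)
pos 10 'c': at 2
pos 11 'b': at 3  emit P0@[9:11],P1@[11:11]
pos 12 'a': at 6 (fail-walked)
pos 13 'b': at 7  emit P1@[13:13]
pos 14 'b': at 8  emit P1@[14:14]
pos 15 'b': at 9  emit P1@[15:15],P2@[10:15]
pos 16 'c': at 1 (fail-walked)
pos 17 'a': at 14 (fail-walked)
pos 18 'a': at 15
pos 19 'a': at 16  emit P4@[17:19]
pos 20 'c': at 1 (fail-walked)
pos 21 'c': at 2
pos 22 'b': at 3  emit P0@[20:22],P1@[22:22]
pos 23 'b': at 10 (fail-walked)  emit P1@[23:23]
pos 24 'b': at 10 (fail-walked)  emit P1@[24:24]
pos 25 'a': at 11
pos 26 'a': at 12
pos 27 'a': at 13  emit P3@[23:27],P4@[25:27]
pos 28 'c': at 1 (fail-walked)
pos 29 'b': at 5  emit P1@[29:29]
pos 30 'b': at 10 (fail-walked)  emit P1@[30:30]
pos 31 'a': at 11
pos 32 'a': at 12
pos 33 'a': at 13  emit P3@[29:33],P4@[31:33]
pos 34 'a': at 16 (fail-walked)  emit P4@[32:34]
pos 35 'a': at 16 (fail-walked)  emit P4@[33:35]
pos 36 'a': at 16 (fail-walked)  emit P4@[34:36]
pos 37 'c': at 1 (fail-walked)
pos 38 'a': at 14 (fail-walked)

All matches (sorted): [[0,1],[3,4],[4,1],[5,1],[8,3],[8,4],[11,0],[11,1],[13,1],[14,1],[15,1],[15,2],[19,4],[22,0],[22,1],[23,1],[24,1],[27,3],[27,4],[29,1],[30,1],[33,3],[33,4],[34,4],[35,4],[36,4]]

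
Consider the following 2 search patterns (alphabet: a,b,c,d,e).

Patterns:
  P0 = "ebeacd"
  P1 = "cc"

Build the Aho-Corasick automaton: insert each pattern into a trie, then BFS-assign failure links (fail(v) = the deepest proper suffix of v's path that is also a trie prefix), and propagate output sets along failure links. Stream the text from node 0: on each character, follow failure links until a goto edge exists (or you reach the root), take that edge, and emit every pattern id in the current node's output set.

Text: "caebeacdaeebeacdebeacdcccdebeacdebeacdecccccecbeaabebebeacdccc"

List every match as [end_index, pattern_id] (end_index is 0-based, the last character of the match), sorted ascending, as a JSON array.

Build:
Trie (insert patterns):
  n0 'ε': c→7 e→1
  n1 'e': b→2
  n2 'eb': e→3
  n3 'ebe': a→4
  n4 'ebea': c→5
  n5 'ebeac': d→6
  n6 'ebeacd': ·  [P0 ends]
  n7 'c': c→8
  n8 'cc': ·  [P1 ends]

BFS fail/out derivation:
  n1('e'): parent n0 fail=0; on 'e' 0 → fail=0;  out ∅∪∅=∅
  n7('c'): parent n0 fail=0; on 'c' 0 → fail=0;  out ∅∪∅=∅
  n2('eb'): parent n1 fail=0; on 'b' 0 → fail=0;  out ∅∪∅=∅
  n8('cc'): parent n7 fail=0; on 'c' 0 → fail=7;  out {1}∪∅={1}
  n3('ebe'): parent n2 fail=0; on 'e' 0 → fail=1;  out ∅∪∅=∅
  n4('ebea'): parent n3 fail=1; on 'a' 1→0 → fail=0;  out ∅∪∅=∅
  n5('ebeac'): parent n4 fail=0; on 'c' 0 → fail=7;  out ∅∪∅=∅
  n6('ebeacd'): parent n5 fail=7; on 'd' 7→0 → fail=0;  out {0}∪∅={0}

Run:
pos 0 'c': at 7
pos 1 'a': at 0 (fail-walked)
pos 2 'e': at 1
pos 3 'b': at 2
pos 4 'e': at 3
pos 5 'a': at 4
pos 6 'c': at 5
pos 7 'd': at 6  → match P0@[2:7]
pos 8 'a': at 0 (fail-walked)
pos 9 'e': at 1
pos 10 'e': at 1 (fail-walked)
pos 11 'b': at 2
pos 12 'e': at 3
pos 13 'a': at 4
pos 14 'c': at 5
pos 15 'd': at 6  → match P0@[10:15]
pos 16 'e': at 1 (fail-walked)
pos 17 'b': at 2
pos 18 'e': at 3
pos 19 'a': at 4
pos 20 'c': at 5
pos 21 'd': at 6  → match P0@[16:21]
pos 22 'c': at 7 (fail-walked)
pos 23 'c': at 8  → match P1@[22:23]
pos 24 'c': at 8 (fail-walked)  → match P1@[23:24]
pos 25 'd': at 0 (fail-walked)
pos 26 'e': at 1
pos 27 'b': at 2
pos 28 'e': at 3
pos 29 'a': at 4
pos 30 'c': at 5
pos 31 'd': at 6  → match P0@[26:31]
pos 32 'e': at 1 (fail-walked)
pos 33 'b': at 2
pos 34 'e': at 3
pos 35 'a': at 4
pos 36 'c': at 5
pos 37 'd': at 6  → match P0@[32:37]
pos 38 'e': at 1 (fail-walked)
pos 39 'c': at 7 (fail-walked)
pos 40 'c': at 8  → match P1@[39:40]
pos 41 'c': at 8 (fail-walked)  → match P1@[40:41]
pos 42 'c': at 8 (fail-walked)  → match P1@[41:42]
pos 43 'c': at 8 (fail-walked)  → match P1@[42:43]
pos 44 'e': at 1 (fail-walked)
pos 45 'c': at 7 (fail-walked)
pos 46 'b': at 0 (fail-walked)
pos 47 'e': at 1
pos 48 'a': at 0 (fail-walked)
pos 49 'a': at 0
pos 50 'b': at 0
pos 51 'e': at 1
pos 52 'b': at 2
pos 53 'e': at 3
pos 54 'b': at 2 (fail-walked)
pos 55 'e': at 3
pos 56 'a': at 4
pos 57 'c': at 5
pos 58 'd': at 6  → match P0@[53:58]
pos 59 'c': at 7 (fail-walked)
pos 60 'c': at 8  → match P1@[59:60]
pos 61 'c': at 8 (fail-walked)  → match P1@[60:61]

Result: [[7,0],[15,0],[21,0],[23,1],[24,1],[31,0],[37,0],[40,1],[41,1],[42,1],[43,1],[58,0],[60,1],[61,1]]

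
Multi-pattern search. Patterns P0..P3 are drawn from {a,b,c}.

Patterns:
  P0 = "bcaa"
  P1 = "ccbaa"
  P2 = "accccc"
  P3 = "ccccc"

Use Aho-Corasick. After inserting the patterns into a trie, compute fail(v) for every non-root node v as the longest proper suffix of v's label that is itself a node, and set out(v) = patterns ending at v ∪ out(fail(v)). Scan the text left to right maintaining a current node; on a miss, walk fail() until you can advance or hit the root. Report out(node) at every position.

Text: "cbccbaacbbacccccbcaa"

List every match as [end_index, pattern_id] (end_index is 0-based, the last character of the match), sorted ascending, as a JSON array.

Build automaton:
Trie nodes:
  n0 'ε': a→10 b→1 c→5
  n1 'b': c→2
  n2 'bc': a→3
  n3 'bca': a→4
  n4 'bcaa': ·  ←P0
  n5 'c': c→6
  n6 'cc': b→7 c→16
  n7 'ccb': a→8
  n8 'ccba': a→9
  n9 'ccbaa': ·  ←P1
  n10 'a': c→11
  n11 'ac': c→12
  n12 'acc': c→13
  n13 'accc': c→14
  n14 'acccc': c→15
  n15 'accccc': ·  ←P2
  n16 'ccc': c→17
  n17 'cccc': c→18
  n18 'ccccc': ·  ←P3

Failure links (BFS by depth):
  fail(1) 'b': from fail(0)=0 chase 'b': 0 ⇒ 0;  out=∅∪out(0)=∅
  fail(5) 'c': from fail(0)=0 chase 'c': 0 ⇒ 0;  out=∅∪out(0)=∅
  fail(10) 'a': from fail(0)=0 chase 'a': 0 ⇒ 0;  out=∅∪out(0)=∅
  fail(2) 'bc': from fail(1)=0 chase 'c': 0 ⇒ 5;  out=∅∪out(5)=∅
  fail(6) 'cc': from fail(5)=0 chase 'c': 0 ⇒ 5;  out=∅∪out(5)=∅
  fail(11) 'ac': from fail(10)=0 chase 'c': 0 ⇒ 5;  out=∅∪out(5)=∅
  fail(3) 'bca': from fail(2)=5 chase 'a': 5→0 ⇒ 10;  out=∅∪out(10)=∅
  fail(7) 'ccb': from fail(6)=5 chase 'b': 5→0 ⇒ 1;  out=∅∪out(1)=∅
  fail(12) 'acc': from fail(11)=5 chase 'c': 5 ⇒ 6;  out=∅∪out(6)=∅
  fail(16) 'ccc': from fail(6)=5 chase 'c': 5 ⇒ 6;  out=∅∪out(6)=∅
  fail(4) 'bcaa': from fail(3)=10 chase 'a': 10→0 ⇒ 10;  out={0}∪out(10)={0}
  fail(8) 'ccba': from fail(7)=1 chase 'a': 1→0 ⇒ 10;  out=∅∪out(10)=∅
  fail(13) 'accc': from fail(12)=6 chase 'c': 6 ⇒ 16;  out=∅∪out(16)=∅
  fail(17) 'cccc': from fail(16)=6 chase 'c': 6 ⇒ 16;  out=∅∪out(16)=∅
  fail(9) 'ccbaa': from fail(8)=10 chase 'a': 10→0 ⇒ 10;  out={1}∪out(10)={1}
  fail(14) 'acccc': from fail(13)=16 chase 'c': 16 ⇒ 17;  out=∅∪out(17)=∅
  fail(18) 'ccccc': from fail(17)=16 chase 'c': 16 ⇒ 17;  out={3}∪out(17)={3}
  fail(15) 'accccc': from fail(14)=17 chase 'c': 17 ⇒ 18;  out={2}∪out(18)={2,3}

Scan:
pos 0 'c': at 5
pos 1 'b': at 1 (via fail)
pos 2 'c': at 2
pos 3 'c': at 6 (via fail)
pos 4 'b': at 7
pos 5 'a': at 8
pos 6 'a': at 9  ** P1@[2:6]
pos 7 'c': at 11 (via fail)
pos 8 'b': at 1 (via fail)
pos 9 'b': at 1 (via fail)
pos 10 'a': at 10 (via fail)
pos 11 'c': at 11
pos 12 'c': at 12
pos 13 'c': at 13
pos 14 'c': at 14
pos 15 'c': at 15  ** P2@[10:15],P3@[11:15]
pos 16 'b': at 7 (via fail)
pos 17 'c': at 2 (via fail)
pos 18 'a': at 3
pos 19 'a': at 4  ** P0@[16:19]

Matches: [[6,1],[15,2],[15,3],[19,0]]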